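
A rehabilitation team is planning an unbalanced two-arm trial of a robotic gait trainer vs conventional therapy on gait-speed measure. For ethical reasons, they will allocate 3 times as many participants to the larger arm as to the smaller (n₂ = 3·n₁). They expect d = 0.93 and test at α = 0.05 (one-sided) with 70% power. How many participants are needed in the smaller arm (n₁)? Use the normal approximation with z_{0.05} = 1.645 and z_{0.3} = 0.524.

With allocation ratio k = n₂/n₁ = 3, Var(x̄₁−x̄₂) = σ²(1/n₁ + 1/(k·n₁)) = σ²·(k+1)/(k·n₁).
So n₁ = (1 + 1/k)·((z_{α} + z_β)/d)² = 1.333 × (2.169/0.93)².
n₁ = 1.333 × 5.44 = 7.3.
Round up: n₁ = 8, giving n₂ = 3 × 8 = 24.

n₁ = 8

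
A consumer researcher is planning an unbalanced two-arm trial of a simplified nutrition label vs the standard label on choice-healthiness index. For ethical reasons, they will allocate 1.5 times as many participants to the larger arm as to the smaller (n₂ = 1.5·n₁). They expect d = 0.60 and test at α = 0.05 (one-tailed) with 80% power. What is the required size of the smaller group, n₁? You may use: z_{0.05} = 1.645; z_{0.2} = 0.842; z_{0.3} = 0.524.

With allocation ratio k = n₂/n₁ = 1.5, Var(x̄₁−x̄₂) = σ²(1/n₁ + 1/(k·n₁)) = σ²·(k+1)/(k·n₁).
So n₁ = (1 + 1/k)·((z_{α} + z_β)/d)² = 1.667 × (2.487/0.60)².
n₁ = 1.667 × 17.18 = 28.6.
Round up: n₁ = 29, giving n₂ = ⌈1.5 × 29⌉ = ⌈43.5⌉ = 44.

n₁ = 29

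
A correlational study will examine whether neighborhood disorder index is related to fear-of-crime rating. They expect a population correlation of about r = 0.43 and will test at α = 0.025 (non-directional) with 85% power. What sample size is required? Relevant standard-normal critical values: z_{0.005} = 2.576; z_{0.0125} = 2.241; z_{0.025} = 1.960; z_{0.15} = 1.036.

Fisher's z: C = ½·ln((1+r)/(1−r)) = ½·ln(2.5088) = 0.4599.
n = ((z_{α/2} + z_β)/C)² + 3.
(2.241 + 1.036) / 0.4599 = 3.277 / 0.4599 = 7.125.
n = 7.125² + 3 = 50.77 + 3 = 53.8.
Round up.

n = 54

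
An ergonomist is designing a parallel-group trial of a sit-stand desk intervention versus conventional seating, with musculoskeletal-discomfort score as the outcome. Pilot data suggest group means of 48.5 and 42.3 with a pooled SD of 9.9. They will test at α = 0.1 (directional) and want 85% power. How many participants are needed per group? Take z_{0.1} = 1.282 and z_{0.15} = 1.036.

Cohen's d = |M₁ − M₂| / SD_pooled = |48.5 − 42.3| / 9.9 = 6.2 / 9.9 = 0.626.
For two independent groups with equal n: n = 2·((z_{α} + z_β) / d)².
z_{α} + z_β = 1.282 + 1.036 = 2.318.
n = 2 × (2.318 / 0.626)² = 2 × 3.703² = 2 × 13.71 = 27.4.
Round up to the next whole participant.

n = 28 per group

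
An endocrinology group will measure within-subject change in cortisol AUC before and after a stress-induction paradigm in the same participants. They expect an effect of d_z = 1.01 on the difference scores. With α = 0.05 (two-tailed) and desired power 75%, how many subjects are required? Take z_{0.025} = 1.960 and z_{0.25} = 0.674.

n = 7 pairs

For a paired (one-sample on differences) test: n = ((z_{α/2} + z_β) / d)².
z_{α/2} + z_β = 1.960 + 0.674 = 2.634.
n = (2.634 / 1.01)² = 2.608² = 6.80.
Round up.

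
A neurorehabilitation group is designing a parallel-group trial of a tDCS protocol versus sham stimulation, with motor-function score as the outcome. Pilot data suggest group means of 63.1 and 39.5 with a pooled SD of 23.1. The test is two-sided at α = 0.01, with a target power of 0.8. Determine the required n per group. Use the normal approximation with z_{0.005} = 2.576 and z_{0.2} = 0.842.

n = 23 per group

Cohen's d = |M₁ − M₂| / SD_pooled = |63.1 − 39.5| / 23.1 = 23.6 / 23.1 = 1.022.
For two independent groups with equal n: n = 2·((z_{α/2} + z_β) / d)².
z_{α/2} + z_β = 2.576 + 0.842 = 3.418.
n = 2 × (3.418 / 1.022)² = 2 × 3.344² = 2 × 11.19 = 22.4.
Round up to the next whole participant.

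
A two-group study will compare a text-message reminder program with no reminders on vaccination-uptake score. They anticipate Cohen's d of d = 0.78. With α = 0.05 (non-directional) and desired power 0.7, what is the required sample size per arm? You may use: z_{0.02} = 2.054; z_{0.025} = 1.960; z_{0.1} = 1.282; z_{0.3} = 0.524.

For two independent groups with equal n: n = 2·((z_{α/2} + z_β) / d)².
z_{α/2} + z_β = 1.960 + 0.524 = 2.484.
n = 2 × (2.484 / 0.78)² = 2 × 3.185² = 2 × 10.14 = 20.3.
Round up to the next whole participant.

n = 21 per group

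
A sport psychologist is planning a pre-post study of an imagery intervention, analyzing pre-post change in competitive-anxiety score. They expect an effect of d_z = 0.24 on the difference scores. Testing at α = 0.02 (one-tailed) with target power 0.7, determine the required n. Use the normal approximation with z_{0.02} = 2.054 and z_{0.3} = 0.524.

n = 116 pairs

For a paired (one-sample on differences) test: n = ((z_{α} + z_β) / d)².
z_{α} + z_β = 2.054 + 0.524 = 2.578.
n = (2.578 / 0.24)² = 10.742² = 115.38.
Round up.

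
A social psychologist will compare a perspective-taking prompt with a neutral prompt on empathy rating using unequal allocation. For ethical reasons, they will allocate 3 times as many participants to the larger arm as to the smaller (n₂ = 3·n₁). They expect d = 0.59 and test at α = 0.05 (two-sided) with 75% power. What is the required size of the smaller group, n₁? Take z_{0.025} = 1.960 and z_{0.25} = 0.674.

n₁ = 27

With allocation ratio k = n₂/n₁ = 3, Var(x̄₁−x̄₂) = σ²(1/n₁ + 1/(k·n₁)) = σ²·(k+1)/(k·n₁).
So n₁ = (1 + 1/k)·((z_{α/2} + z_β)/d)² = 1.333 × (2.634/0.59)².
n₁ = 1.333 × 19.93 = 26.6.
Round up: n₁ = 27, giving n₂ = 3 × 27 = 81.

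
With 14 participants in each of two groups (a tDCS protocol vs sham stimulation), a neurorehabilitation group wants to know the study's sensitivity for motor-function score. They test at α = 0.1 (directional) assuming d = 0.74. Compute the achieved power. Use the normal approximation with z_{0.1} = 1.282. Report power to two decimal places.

power ≈ 0.75

For two equal groups, power = Φ(d·√(n/2) − z_{α}).
d·√(n/2) = 0.74 × √(14/2) = 0.74 × 2.646 = 1.958.
z_β = 1.958 − 1.282 = 0.676.
Power = Φ(0.676) = 0.750.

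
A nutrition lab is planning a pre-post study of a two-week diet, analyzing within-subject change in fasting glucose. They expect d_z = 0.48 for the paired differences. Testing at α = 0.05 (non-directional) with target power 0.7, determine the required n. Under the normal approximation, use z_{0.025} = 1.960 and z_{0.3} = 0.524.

For a paired (one-sample on differences) test: n = ((z_{α/2} + z_β) / d)².
z_{α/2} + z_β = 1.960 + 0.524 = 2.484.
n = (2.484 / 0.48)² = 5.175² = 26.78.
Round up.

n = 27 pairs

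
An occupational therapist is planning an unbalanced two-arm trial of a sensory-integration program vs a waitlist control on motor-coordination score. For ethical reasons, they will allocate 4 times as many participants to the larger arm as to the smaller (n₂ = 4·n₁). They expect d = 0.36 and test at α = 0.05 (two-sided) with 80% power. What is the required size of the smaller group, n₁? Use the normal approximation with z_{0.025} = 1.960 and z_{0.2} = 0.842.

With allocation ratio k = n₂/n₁ = 4, Var(x̄₁−x̄₂) = σ²(1/n₁ + 1/(k·n₁)) = σ²·(k+1)/(k·n₁).
So n₁ = (1 + 1/k)·((z_{α/2} + z_β)/d)² = 1.250 × (2.802/0.36)².
n₁ = 1.250 × 60.58 = 75.7.
Round up: n₁ = 76, giving n₂ = 4 × 76 = 304.

n₁ = 76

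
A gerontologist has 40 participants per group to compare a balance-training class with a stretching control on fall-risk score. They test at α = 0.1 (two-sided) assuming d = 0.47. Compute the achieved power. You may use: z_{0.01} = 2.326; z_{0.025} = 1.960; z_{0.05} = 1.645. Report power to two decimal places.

For two equal groups, power = Φ(d·√(n/2) − z_{α/2}).
d·√(n/2) = 0.47 × √(40/2) = 0.47 × 4.472 = 2.102.
z_β = 2.102 − 1.645 = 0.457.
Power = Φ(0.457) = 0.676.

power ≈ 0.68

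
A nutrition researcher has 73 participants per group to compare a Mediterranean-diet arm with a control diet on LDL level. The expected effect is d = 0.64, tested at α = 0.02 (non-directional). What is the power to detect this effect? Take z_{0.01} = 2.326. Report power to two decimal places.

power ≈ 0.94

For two equal groups, power = Φ(d·√(n/2) − z_{α/2}).
d·√(n/2) = 0.64 × √(73/2) = 0.64 × 6.042 = 3.867.
z_β = 3.867 − 2.326 = 1.541.
Power = Φ(1.541) = 0.938.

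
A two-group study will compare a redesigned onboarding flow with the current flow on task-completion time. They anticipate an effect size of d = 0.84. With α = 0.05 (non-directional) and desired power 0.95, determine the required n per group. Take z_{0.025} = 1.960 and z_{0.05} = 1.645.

n = 37 per group

For two independent groups with equal n: n = 2·((z_{α/2} + z_β) / d)².
z_{α/2} + z_β = 1.960 + 1.645 = 3.605.
n = 2 × (3.605 / 0.84)² = 2 × 4.292² = 2 × 18.42 = 36.8.
Round up to the next whole participant.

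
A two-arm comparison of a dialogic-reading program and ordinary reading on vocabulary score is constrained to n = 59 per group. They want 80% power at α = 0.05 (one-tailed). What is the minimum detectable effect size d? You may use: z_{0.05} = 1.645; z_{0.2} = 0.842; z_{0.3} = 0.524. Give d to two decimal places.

d_min ≈ 0.46

For two independent groups of n = 59 each: d_min = (z_{α} + z_β)·√(2/n).
z-sum = 1.645 + 0.842 = 2.487.
d_min = 2.487 × √(2/59) = 2.487 × 0.1841 = 0.458.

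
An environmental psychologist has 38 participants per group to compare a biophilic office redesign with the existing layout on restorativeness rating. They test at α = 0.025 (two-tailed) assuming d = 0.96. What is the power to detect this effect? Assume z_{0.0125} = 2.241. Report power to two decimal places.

power ≈ 0.97

For two equal groups, power = Φ(d·√(n/2) − z_{α/2}).
d·√(n/2) = 0.96 × √(38/2) = 0.96 × 4.359 = 4.185.
z_β = 4.185 − 2.241 = 1.944.
Power = Φ(1.944) = 0.974.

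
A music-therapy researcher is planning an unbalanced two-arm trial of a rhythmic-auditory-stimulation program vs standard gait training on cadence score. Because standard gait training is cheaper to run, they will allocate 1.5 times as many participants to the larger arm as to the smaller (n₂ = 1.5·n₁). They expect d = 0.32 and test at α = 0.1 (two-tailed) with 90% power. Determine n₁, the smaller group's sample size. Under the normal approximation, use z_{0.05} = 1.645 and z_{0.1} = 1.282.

With allocation ratio k = n₂/n₁ = 1.5, Var(x̄₁−x̄₂) = σ²(1/n₁ + 1/(k·n₁)) = σ²·(k+1)/(k·n₁).
So n₁ = (1 + 1/k)·((z_{α/2} + z_β)/d)² = 1.667 × (2.927/0.32)².
n₁ = 1.667 × 83.67 = 139.4.
Round up: n₁ = 140, giving n₂ = 1.5 × 140 = 210.

n₁ = 140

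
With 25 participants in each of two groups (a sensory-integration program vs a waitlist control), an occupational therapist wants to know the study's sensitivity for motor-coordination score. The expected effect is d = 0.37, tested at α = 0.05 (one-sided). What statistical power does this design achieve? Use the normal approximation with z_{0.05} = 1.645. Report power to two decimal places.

For two equal groups, power = Φ(d·√(n/2) − z_{α}).
d·√(n/2) = 0.37 × √(25/2) = 0.37 × 3.536 = 1.308.
z_β = 1.308 − 1.645 = -0.337.
Power = Φ(-0.337) = 0.368.

power ≈ 0.37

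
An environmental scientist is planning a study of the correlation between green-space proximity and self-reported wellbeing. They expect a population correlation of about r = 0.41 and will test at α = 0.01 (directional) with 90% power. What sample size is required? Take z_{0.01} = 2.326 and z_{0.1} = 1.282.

Fisher's z: C = ½·ln((1+r)/(1−r)) = ½·ln(2.3898) = 0.4356.
n = ((z_{α} + z_β)/C)² + 3.
(2.326 + 1.282) / 0.4356 = 3.608 / 0.4356 = 8.283.
n = 8.283² + 3 = 68.61 + 3 = 71.6.
Round up.

n = 72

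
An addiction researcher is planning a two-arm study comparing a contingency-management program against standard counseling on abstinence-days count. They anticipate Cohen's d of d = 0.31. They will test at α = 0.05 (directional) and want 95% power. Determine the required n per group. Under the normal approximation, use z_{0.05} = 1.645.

For two independent groups with equal n: n = 2·((z_{α} + z_β) / d)².
z_{α} + z_β = 1.645 + 1.645 = 3.290.
n = 2 × (3.290 / 0.31)² = 2 × 10.613² = 2 × 112.63 = 225.3.
Round up to the next whole participant.

n = 226 per group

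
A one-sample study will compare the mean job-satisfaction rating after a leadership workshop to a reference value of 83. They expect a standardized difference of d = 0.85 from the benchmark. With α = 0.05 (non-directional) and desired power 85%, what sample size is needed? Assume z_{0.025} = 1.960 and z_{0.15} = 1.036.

n = 13

For a one-sample test: n = ((z_{α/2} + z_β) / d)².
z_{α/2} + z_β = 1.960 + 1.036 = 2.996.
n = (2.996 / 0.85)² = 3.525² = 12.42.
Round up.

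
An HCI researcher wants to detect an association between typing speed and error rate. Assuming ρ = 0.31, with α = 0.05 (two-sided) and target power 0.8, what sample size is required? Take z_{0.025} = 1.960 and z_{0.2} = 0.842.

n = 80

Fisher's z: C = ½·ln((1+r)/(1−r)) = ½·ln(1.8986) = 0.3205.
n = ((z_{α/2} + z_β)/C)² + 3.
(1.960 + 0.842) / 0.3205 = 2.802 / 0.3205 = 8.743.
n = 8.743² + 3 = 76.43 + 3 = 79.4.
Round up.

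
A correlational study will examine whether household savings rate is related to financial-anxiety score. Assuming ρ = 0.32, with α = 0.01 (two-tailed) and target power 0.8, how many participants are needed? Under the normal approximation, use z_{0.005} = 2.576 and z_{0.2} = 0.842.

n = 110

Fisher's z: C = ½·ln((1+r)/(1−r)) = ½·ln(1.9412) = 0.3316.
n = ((z_{α/2} + z_β)/C)² + 3.
(2.576 + 0.842) / 0.3316 = 3.418 / 0.3316 = 10.308.
n = 10.308² + 3 = 106.25 + 3 = 109.2.
Round up.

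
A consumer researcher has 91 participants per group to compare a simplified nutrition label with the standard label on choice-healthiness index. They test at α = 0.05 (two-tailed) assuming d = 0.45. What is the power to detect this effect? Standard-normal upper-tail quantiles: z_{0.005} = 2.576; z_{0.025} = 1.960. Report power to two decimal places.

For two equal groups, power = Φ(d·√(n/2) − z_{α/2}).
d·√(n/2) = 0.45 × √(91/2) = 0.45 × 6.745 = 3.035.
z_β = 3.035 − 1.960 = 1.075.
Power = Φ(1.075) = 0.859.

power ≈ 0.86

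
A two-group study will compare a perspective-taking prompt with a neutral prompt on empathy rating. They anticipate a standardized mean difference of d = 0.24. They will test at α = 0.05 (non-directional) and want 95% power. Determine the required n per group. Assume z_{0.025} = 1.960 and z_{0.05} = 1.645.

n = 452 per group

For two independent groups with equal n: n = 2·((z_{α/2} + z_β) / d)².
z_{α/2} + z_β = 1.960 + 1.645 = 3.605.
n = 2 × (3.605 / 0.24)² = 2 × 15.021² = 2 × 225.63 = 451.3.
Round up to the next whole participant.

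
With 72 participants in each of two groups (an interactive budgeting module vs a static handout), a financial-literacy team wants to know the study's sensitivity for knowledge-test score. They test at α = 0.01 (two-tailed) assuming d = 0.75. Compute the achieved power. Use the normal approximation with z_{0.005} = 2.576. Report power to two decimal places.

For two equal groups, power = Φ(d·√(n/2) − z_{α/2}).
d·√(n/2) = 0.75 × √(72/2) = 0.75 × 6.000 = 4.500.
z_β = 4.500 − 2.576 = 1.924.
Power = Φ(1.924) = 0.973.

power ≈ 0.97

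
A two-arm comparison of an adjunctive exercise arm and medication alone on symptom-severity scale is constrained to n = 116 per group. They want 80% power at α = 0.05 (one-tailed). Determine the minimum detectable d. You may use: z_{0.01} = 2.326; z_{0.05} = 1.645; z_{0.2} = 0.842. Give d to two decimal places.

d_min ≈ 0.33

For two independent groups of n = 116 each: d_min = (z_{α} + z_β)·√(2/n).
z-sum = 1.645 + 0.842 = 2.487.
d_min = 2.487 × √(2/116) = 2.487 × 0.1313 = 0.327.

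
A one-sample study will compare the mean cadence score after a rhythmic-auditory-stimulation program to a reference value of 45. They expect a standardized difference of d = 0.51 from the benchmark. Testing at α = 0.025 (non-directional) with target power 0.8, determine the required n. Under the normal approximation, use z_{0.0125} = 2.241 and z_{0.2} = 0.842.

n = 37

For a one-sample test: n = ((z_{α/2} + z_β) / d)².
z_{α/2} + z_β = 2.241 + 0.842 = 3.083.
n = (3.083 / 0.51)² = 6.045² = 36.54.
Round up.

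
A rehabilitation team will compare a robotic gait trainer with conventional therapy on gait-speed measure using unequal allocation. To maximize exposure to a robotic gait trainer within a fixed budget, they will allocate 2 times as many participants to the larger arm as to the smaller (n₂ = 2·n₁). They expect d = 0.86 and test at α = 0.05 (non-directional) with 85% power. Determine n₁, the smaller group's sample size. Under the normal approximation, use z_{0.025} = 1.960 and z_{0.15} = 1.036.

With allocation ratio k = n₂/n₁ = 2, Var(x̄₁−x̄₂) = σ²(1/n₁ + 1/(k·n₁)) = σ²·(k+1)/(k·n₁).
So n₁ = (1 + 1/k)·((z_{α/2} + z_β)/d)² = 1.500 × (2.996/0.86)².
n₁ = 1.500 × 12.14 = 18.2.
Round up: n₁ = 19, giving n₂ = 2 × 19 = 38.

n₁ = 19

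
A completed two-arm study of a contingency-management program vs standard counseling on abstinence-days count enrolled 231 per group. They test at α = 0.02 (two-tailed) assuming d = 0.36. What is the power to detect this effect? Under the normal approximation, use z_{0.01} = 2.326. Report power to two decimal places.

power ≈ 0.94

For two equal groups, power = Φ(d·√(n/2) − z_{α/2}).
d·√(n/2) = 0.36 × √(231/2) = 0.36 × 10.747 = 3.869.
z_β = 3.869 − 2.326 = 1.543.
Power = Φ(1.543) = 0.939.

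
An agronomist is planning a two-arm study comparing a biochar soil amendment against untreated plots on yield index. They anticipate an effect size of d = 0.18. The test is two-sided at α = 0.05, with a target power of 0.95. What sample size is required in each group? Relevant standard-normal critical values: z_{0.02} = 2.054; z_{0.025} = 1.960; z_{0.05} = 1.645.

For two independent groups with equal n: n = 2·((z_{α/2} + z_β) / d)².
z_{α/2} + z_β = 1.960 + 1.645 = 3.605.
n = 2 × (3.605 / 0.18)² = 2 × 20.028² = 2 × 401.11 = 802.2.
Round up to the next whole participant.

n = 803 per group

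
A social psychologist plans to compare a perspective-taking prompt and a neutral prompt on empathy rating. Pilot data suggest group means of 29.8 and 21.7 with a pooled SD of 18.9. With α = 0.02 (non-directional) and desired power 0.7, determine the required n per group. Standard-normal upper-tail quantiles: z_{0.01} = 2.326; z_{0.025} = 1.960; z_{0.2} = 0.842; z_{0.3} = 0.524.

Cohen's d = |M₁ − M₂| / SD_pooled = |29.8 − 21.7| / 18.9 = 8.1 / 18.9 = 0.429.
For two independent groups with equal n: n = 2·((z_{α/2} + z_β) / d)².
z_{α/2} + z_β = 2.326 + 0.524 = 2.850.
n = 2 × (2.850 / 0.429)² = 2 × 6.643² = 2 × 44.13 = 88.3.
Round up to the next whole participant.

n = 89 per group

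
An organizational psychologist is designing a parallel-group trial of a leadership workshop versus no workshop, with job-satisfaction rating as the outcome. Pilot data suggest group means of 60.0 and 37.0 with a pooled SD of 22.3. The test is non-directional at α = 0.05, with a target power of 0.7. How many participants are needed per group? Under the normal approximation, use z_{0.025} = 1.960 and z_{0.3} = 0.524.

Cohen's d = |M₁ − M₂| / SD_pooled = |60.0 − 37.0| / 22.3 = 23.0 / 22.3 = 1.031.
For two independent groups with equal n: n = 2·((z_{α/2} + z_β) / d)².
z_{α/2} + z_β = 1.960 + 0.524 = 2.484.
n = 2 × (2.484 / 1.031)² = 2 × 2.409² = 2 × 5.80 = 11.6.
Round up to the next whole participant.

n = 12 per group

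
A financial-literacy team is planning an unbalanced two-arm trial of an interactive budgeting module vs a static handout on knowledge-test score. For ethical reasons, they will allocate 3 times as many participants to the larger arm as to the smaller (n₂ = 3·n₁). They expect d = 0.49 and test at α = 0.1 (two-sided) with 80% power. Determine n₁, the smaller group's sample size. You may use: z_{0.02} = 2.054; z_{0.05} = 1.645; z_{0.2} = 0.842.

n₁ = 35

With allocation ratio k = n₂/n₁ = 3, Var(x̄₁−x̄₂) = σ²(1/n₁ + 1/(k·n₁)) = σ²·(k+1)/(k·n₁).
So n₁ = (1 + 1/k)·((z_{α/2} + z_β)/d)² = 1.333 × (2.487/0.49)².
n₁ = 1.333 × 25.76 = 34.3.
Round up: n₁ = 35, giving n₂ = 3 × 35 = 105.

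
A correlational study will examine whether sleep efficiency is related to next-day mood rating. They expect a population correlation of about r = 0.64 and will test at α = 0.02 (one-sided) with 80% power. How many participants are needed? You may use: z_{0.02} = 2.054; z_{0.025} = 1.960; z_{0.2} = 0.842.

n = 18

Fisher's z: C = ½·ln((1+r)/(1−r)) = ½·ln(4.5556) = 0.7582.
n = ((z_{α} + z_β)/C)² + 3.
(2.054 + 0.842) / 0.7582 = 2.896 / 0.7582 = 3.820.
n = 3.820² + 3 = 14.59 + 3 = 17.6.
Round up.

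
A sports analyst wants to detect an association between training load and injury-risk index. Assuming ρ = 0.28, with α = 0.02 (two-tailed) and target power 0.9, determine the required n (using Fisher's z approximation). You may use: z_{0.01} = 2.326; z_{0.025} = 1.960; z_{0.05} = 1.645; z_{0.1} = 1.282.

n = 161

Fisher's z: C = ½·ln((1+r)/(1−r)) = ½·ln(1.7778) = 0.2877.
n = ((z_{α/2} + z_β)/C)² + 3.
(2.326 + 1.282) / 0.2877 = 3.608 / 0.2877 = 12.541.
n = 12.541² + 3 = 157.27 + 3 = 160.3.
Round up.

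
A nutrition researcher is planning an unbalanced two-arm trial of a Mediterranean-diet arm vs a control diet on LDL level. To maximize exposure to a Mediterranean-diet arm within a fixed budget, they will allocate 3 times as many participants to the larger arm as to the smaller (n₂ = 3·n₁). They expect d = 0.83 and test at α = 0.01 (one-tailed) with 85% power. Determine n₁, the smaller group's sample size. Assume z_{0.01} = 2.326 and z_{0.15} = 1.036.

With allocation ratio k = n₂/n₁ = 3, Var(x̄₁−x̄₂) = σ²(1/n₁ + 1/(k·n₁)) = σ²·(k+1)/(k·n₁).
So n₁ = (1 + 1/k)·((z_{α} + z_β)/d)² = 1.333 × (3.362/0.83)².
n₁ = 1.333 × 16.41 = 21.9.
Round up: n₁ = 22, giving n₂ = 3 × 22 = 66.

n₁ = 22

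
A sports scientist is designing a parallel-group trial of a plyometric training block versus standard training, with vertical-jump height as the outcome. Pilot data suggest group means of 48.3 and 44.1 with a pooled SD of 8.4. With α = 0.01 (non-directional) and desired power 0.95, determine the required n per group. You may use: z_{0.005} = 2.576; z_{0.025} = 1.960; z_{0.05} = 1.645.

Cohen's d = |M₁ − M₂| / SD_pooled = |48.3 − 44.1| / 8.4 = 4.2 / 8.4 = 0.500.
For two independent groups with equal n: n = 2·((z_{α/2} + z_β) / d)².
z_{α/2} + z_β = 2.576 + 1.645 = 4.221.
n = 2 × (4.221 / 0.500)² = 2 × 8.442² = 2 × 71.27 = 142.5.
Round up to the next whole participant.

n = 143 per group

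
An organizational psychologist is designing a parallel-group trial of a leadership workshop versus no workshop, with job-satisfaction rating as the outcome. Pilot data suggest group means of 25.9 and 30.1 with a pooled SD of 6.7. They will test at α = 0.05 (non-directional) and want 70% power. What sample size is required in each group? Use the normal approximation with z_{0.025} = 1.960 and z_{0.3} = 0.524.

n = 32 per group

Cohen's d = |M₁ − M₂| / SD_pooled = |25.9 − 30.1| / 6.7 = 4.2 / 6.7 = 0.627.
For two independent groups with equal n: n = 2·((z_{α/2} + z_β) / d)².
z_{α/2} + z_β = 1.960 + 0.524 = 2.484.
n = 2 × (2.484 / 0.627)² = 2 × 3.962² = 2 × 15.70 = 31.4.
Round up to the next whole participant.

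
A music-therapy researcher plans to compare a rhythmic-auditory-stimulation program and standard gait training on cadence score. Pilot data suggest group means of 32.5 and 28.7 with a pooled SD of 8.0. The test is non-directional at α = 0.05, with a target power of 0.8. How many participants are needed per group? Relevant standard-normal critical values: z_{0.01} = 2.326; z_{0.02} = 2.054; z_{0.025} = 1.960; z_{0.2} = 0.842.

n = 70 per group

Cohen's d = |M₁ − M₂| / SD_pooled = |32.5 − 28.7| / 8.0 = 3.8 / 8.0 = 0.475.
For two independent groups with equal n: n = 2·((z_{α/2} + z_β) / d)².
z_{α/2} + z_β = 1.960 + 0.842 = 2.802.
n = 2 × (2.802 / 0.475)² = 2 × 5.899² = 2 × 34.80 = 69.6.
Round up to the next whole participant.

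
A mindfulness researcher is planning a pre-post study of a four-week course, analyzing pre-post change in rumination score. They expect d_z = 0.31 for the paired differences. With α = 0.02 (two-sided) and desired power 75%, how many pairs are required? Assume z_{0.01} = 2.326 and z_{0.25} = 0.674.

For a paired (one-sample on differences) test: n = ((z_{α/2} + z_β) / d)².
z_{α/2} + z_β = 2.326 + 0.674 = 3.000.
n = (3.000 / 0.31)² = 9.677² = 93.65.
Round up.

n = 94 pairs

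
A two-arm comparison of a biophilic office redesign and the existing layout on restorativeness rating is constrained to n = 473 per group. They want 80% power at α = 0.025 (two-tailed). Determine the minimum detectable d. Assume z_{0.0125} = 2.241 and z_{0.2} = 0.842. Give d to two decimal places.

For two independent groups of n = 473 each: d_min = (z_{α/2} + z_β)·√(2/n).
z-sum = 2.241 + 0.842 = 3.083.
d_min = 3.083 × √(2/473) = 3.083 × 0.0650 = 0.200.

d_min ≈ 0.20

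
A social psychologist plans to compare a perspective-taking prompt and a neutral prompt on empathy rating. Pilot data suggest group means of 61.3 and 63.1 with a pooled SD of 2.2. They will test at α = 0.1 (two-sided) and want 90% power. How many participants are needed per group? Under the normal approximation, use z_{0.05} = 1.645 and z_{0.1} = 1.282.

n = 26 per group

Cohen's d = |M₁ − M₂| / SD_pooled = |61.3 − 63.1| / 2.2 = 1.8 / 2.2 = 0.818.
For two independent groups with equal n: n = 2·((z_{α/2} + z_β) / d)².
z_{α/2} + z_β = 1.645 + 1.282 = 2.927.
n = 2 × (2.927 / 0.818)² = 2 × 3.578² = 2 × 12.80 = 25.6.
Round up to the next whole participant.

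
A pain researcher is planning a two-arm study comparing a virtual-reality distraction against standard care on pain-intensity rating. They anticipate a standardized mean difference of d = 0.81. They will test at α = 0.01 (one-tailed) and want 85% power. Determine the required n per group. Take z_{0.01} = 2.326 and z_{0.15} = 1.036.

n = 35 per group

For two independent groups with equal n: n = 2·((z_{α} + z_β) / d)².
z_{α} + z_β = 2.326 + 1.036 = 3.362.
n = 2 × (3.362 / 0.81)² = 2 × 4.151² = 2 × 17.23 = 34.5.
Round up to the next whole participant.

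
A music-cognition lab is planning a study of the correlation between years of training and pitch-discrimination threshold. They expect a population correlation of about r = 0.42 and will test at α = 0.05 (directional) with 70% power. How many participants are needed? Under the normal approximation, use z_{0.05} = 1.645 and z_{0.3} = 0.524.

Fisher's z: C = ½·ln((1+r)/(1−r)) = ½·ln(2.4483) = 0.4477.
n = ((z_{α} + z_β)/C)² + 3.
(1.645 + 0.524) / 0.4477 = 2.169 / 0.4477 = 4.845.
n = 4.845² + 3 = 23.47 + 3 = 26.5.
Round up.

n = 27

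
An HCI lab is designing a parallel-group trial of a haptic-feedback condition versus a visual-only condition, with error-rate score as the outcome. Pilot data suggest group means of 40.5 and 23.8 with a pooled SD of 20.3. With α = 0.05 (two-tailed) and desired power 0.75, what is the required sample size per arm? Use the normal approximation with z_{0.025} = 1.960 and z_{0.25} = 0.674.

Cohen's d = |M₁ − M₂| / SD_pooled = |40.5 − 23.8| / 20.3 = 16.7 / 20.3 = 0.823.
For two independent groups with equal n: n = 2·((z_{α/2} + z_β) / d)².
z_{α/2} + z_β = 1.960 + 0.674 = 2.634.
n = 2 × (2.634 / 0.823)² = 2 × 3.200² = 2 × 10.24 = 20.5.
Round up to the next whole participant.

n = 21 per group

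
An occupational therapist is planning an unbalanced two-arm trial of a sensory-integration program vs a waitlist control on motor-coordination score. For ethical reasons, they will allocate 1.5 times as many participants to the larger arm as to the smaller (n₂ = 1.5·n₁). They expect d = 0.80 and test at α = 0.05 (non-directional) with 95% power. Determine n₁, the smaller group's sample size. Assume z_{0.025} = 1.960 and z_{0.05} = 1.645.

n₁ = 34

With allocation ratio k = n₂/n₁ = 1.5, Var(x̄₁−x̄₂) = σ²(1/n₁ + 1/(k·n₁)) = σ²·(k+1)/(k·n₁).
So n₁ = (1 + 1/k)·((z_{α/2} + z_β)/d)² = 1.667 × (3.605/0.80)².
n₁ = 1.667 × 20.31 = 33.8.
Round up: n₁ = 34, giving n₂ = 1.5 × 34 = 51.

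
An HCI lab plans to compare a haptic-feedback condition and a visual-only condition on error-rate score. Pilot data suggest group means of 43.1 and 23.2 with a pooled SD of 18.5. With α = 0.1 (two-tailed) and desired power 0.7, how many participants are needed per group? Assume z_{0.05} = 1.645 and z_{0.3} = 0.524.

Cohen's d = |M₁ − M₂| / SD_pooled = |43.1 − 23.2| / 18.5 = 19.9 / 18.5 = 1.076.
For two independent groups with equal n: n = 2·((z_{α/2} + z_β) / d)².
z_{α/2} + z_β = 1.645 + 0.524 = 2.169.
n = 2 × (2.169 / 1.076)² = 2 × 2.016² = 2 × 4.06 = 8.1.
Round up to the next whole participant.

n = 9 per group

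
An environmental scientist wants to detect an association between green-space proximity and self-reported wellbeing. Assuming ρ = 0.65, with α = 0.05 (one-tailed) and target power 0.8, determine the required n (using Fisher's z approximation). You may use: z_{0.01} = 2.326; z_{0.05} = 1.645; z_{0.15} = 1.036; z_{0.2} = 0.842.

Fisher's z: C = ½·ln((1+r)/(1−r)) = ½·ln(4.7143) = 0.7753.
n = ((z_{α} + z_β)/C)² + 3.
(1.645 + 0.842) / 0.7753 = 2.487 / 0.7753 = 3.208.
n = 3.208² + 3 = 10.29 + 3 = 13.3.
Round up.

n = 14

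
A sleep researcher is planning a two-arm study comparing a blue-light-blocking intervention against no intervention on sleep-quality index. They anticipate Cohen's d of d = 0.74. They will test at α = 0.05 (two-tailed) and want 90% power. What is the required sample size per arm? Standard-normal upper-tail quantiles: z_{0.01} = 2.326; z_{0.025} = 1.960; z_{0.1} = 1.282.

For two independent groups with equal n: n = 2·((z_{α/2} + z_β) / d)².
z_{α/2} + z_β = 1.960 + 1.282 = 3.242.
n = 2 × (3.242 / 0.74)² = 2 × 4.381² = 2 × 19.19 = 38.4.
Round up to the next whole participant.

n = 39 per group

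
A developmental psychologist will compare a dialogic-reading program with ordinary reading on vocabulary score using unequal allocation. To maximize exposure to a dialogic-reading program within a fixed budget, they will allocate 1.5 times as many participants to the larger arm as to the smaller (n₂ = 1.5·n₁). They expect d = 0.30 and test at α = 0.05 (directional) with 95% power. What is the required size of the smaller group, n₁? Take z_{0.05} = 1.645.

n₁ = 201

With allocation ratio k = n₂/n₁ = 1.5, Var(x̄₁−x̄₂) = σ²(1/n₁ + 1/(k·n₁)) = σ²·(k+1)/(k·n₁).
So n₁ = (1 + 1/k)·((z_{α} + z_β)/d)² = 1.667 × (3.290/0.30)².
n₁ = 1.667 × 120.27 = 200.4.
Round up: n₁ = 201, giving n₂ = ⌈1.5 × 201⌉ = ⌈301.5⌉ = 302.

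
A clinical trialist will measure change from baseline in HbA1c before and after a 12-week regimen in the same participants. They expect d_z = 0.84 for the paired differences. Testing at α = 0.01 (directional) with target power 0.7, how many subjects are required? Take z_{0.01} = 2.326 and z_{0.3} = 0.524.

n = 12 pairs

For a paired (one-sample on differences) test: n = ((z_{α} + z_β) / d)².
z_{α} + z_β = 2.326 + 0.524 = 2.850.
n = (2.850 / 0.84)² = 3.393² = 11.51.
Round up.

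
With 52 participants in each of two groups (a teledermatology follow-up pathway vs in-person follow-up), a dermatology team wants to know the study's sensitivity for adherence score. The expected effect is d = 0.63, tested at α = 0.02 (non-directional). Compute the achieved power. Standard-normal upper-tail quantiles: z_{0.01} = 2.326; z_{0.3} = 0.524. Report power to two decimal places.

For two equal groups, power = Φ(d·√(n/2) − z_{α/2}).
d·√(n/2) = 0.63 × √(52/2) = 0.63 × 5.099 = 3.212.
z_β = 3.212 − 2.326 = 0.886.
Power = Φ(0.886) = 0.812.

power ≈ 0.81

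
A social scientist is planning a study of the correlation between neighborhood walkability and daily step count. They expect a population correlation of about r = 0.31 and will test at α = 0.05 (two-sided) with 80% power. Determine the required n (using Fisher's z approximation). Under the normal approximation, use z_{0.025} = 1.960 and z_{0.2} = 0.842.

n = 80

Fisher's z: C = ½·ln((1+r)/(1−r)) = ½·ln(1.8986) = 0.3205.
n = ((z_{α/2} + z_β)/C)² + 3.
(1.960 + 0.842) / 0.3205 = 2.802 / 0.3205 = 8.743.
n = 8.743² + 3 = 76.43 + 3 = 79.4.
Round up.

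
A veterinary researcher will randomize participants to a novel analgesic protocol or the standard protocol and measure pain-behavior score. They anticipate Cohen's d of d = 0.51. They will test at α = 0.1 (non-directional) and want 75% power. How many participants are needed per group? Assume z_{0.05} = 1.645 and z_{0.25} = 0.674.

n = 42 per group

For two independent groups with equal n: n = 2·((z_{α/2} + z_β) / d)².
z_{α/2} + z_β = 1.645 + 0.674 = 2.319.
n = 2 × (2.319 / 0.51)² = 2 × 4.547² = 2 × 20.68 = 41.4.
Round up to the next whole participant.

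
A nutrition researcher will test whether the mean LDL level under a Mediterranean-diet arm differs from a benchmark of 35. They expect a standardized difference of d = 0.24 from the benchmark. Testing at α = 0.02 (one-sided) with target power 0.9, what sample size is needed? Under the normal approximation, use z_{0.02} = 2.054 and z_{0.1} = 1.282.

n = 194

For a one-sample test: n = ((z_{α} + z_β) / d)².
z_{α} + z_β = 2.054 + 1.282 = 3.336.
n = (3.336 / 0.24)² = 13.900² = 193.21.
Round up.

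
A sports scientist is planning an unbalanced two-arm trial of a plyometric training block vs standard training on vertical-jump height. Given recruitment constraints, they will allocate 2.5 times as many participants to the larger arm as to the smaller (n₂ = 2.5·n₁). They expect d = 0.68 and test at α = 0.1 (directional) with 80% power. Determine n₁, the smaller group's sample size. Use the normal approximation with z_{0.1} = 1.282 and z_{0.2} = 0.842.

n₁ = 14

With allocation ratio k = n₂/n₁ = 2.5, Var(x̄₁−x̄₂) = σ²(1/n₁ + 1/(k·n₁)) = σ²·(k+1)/(k·n₁).
So n₁ = (1 + 1/k)·((z_{α} + z_β)/d)² = 1.400 × (2.124/0.68)².
n₁ = 1.400 × 9.76 = 13.7.
Round up: n₁ = 14, giving n₂ = 2.5 × 14 = 35.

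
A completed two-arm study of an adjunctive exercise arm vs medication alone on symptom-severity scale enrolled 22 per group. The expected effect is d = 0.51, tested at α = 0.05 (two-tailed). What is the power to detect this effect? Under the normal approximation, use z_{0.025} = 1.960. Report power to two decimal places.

For two equal groups, power = Φ(d·√(n/2) − z_{α/2}).
d·√(n/2) = 0.51 × √(22/2) = 0.51 × 3.317 = 1.691.
z_β = 1.691 − 1.960 = -0.269.
Power = Φ(-0.269) = 0.394.

power ≈ 0.39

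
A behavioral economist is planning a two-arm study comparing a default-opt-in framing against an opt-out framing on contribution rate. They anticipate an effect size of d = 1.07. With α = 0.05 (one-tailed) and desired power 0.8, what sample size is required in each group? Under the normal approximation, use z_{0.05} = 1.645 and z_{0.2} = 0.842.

n = 11 per group

For two independent groups with equal n: n = 2·((z_{α} + z_β) / d)².
z_{α} + z_β = 1.645 + 0.842 = 2.487.
n = 2 × (2.487 / 1.07)² = 2 × 2.324² = 2 × 5.40 = 10.8.
Round up to the next whole participant.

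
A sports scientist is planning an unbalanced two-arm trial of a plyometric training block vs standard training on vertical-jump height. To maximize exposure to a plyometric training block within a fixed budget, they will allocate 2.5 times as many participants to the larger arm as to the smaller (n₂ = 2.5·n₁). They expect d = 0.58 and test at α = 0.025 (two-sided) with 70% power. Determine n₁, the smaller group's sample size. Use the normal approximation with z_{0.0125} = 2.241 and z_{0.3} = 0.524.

n₁ = 32

With allocation ratio k = n₂/n₁ = 2.5, Var(x̄₁−x̄₂) = σ²(1/n₁ + 1/(k·n₁)) = σ²·(k+1)/(k·n₁).
So n₁ = (1 + 1/k)·((z_{α/2} + z_β)/d)² = 1.400 × (2.765/0.58)².
n₁ = 1.400 × 22.73 = 31.8.
Round up: n₁ = 32, giving n₂ = 2.5 × 32 = 80.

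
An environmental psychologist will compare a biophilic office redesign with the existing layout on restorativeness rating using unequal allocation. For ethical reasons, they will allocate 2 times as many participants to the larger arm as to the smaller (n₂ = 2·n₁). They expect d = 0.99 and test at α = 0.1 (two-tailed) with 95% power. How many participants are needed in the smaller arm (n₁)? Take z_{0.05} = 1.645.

With allocation ratio k = n₂/n₁ = 2, Var(x̄₁−x̄₂) = σ²(1/n₁ + 1/(k·n₁)) = σ²·(k+1)/(k·n₁).
So n₁ = (1 + 1/k)·((z_{α/2} + z_β)/d)² = 1.500 × (3.290/0.99)².
n₁ = 1.500 × 11.04 = 16.6.
Round up: n₁ = 17, giving n₂ = 2 × 17 = 34.

n₁ = 17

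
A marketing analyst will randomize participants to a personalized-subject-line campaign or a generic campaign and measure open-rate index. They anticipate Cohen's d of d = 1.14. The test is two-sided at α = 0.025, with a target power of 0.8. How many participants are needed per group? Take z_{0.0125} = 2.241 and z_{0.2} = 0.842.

n = 15 per group

For two independent groups with equal n: n = 2·((z_{α/2} + z_β) / d)².
z_{α/2} + z_β = 2.241 + 0.842 = 3.083.
n = 2 × (3.083 / 1.14)² = 2 × 2.704² = 2 × 7.31 = 14.6.
Round up to the next whole participant.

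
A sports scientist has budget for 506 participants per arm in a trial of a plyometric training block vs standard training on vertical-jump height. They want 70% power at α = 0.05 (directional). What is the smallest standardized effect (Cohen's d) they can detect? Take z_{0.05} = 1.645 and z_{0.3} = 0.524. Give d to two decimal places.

For two independent groups of n = 506 each: d_min = (z_{α} + z_β)·√(2/n).
z-sum = 1.645 + 0.524 = 2.169.
d_min = 2.169 × √(2/506) = 2.169 × 0.0629 = 0.136.

d_min ≈ 0.14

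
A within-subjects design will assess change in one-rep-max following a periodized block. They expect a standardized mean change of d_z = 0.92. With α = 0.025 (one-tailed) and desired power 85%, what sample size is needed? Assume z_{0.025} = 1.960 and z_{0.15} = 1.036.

n = 11 pairs

For a paired (one-sample on differences) test: n = ((z_{α} + z_β) / d)².
z_{α} + z_β = 1.960 + 1.036 = 2.996.
n = (2.996 / 0.92)² = 3.257² = 10.60.
Round up.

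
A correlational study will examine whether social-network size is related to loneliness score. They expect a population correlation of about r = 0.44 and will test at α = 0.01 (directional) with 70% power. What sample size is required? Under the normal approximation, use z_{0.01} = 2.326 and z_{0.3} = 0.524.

n = 40

Fisher's z: C = ½·ln((1+r)/(1−r)) = ½·ln(2.5714) = 0.4722.
n = ((z_{α} + z_β)/C)² + 3.
(2.326 + 0.524) / 0.4722 = 2.850 / 0.4722 = 6.036.
n = 6.036² + 3 = 36.43 + 3 = 39.4.
Round up.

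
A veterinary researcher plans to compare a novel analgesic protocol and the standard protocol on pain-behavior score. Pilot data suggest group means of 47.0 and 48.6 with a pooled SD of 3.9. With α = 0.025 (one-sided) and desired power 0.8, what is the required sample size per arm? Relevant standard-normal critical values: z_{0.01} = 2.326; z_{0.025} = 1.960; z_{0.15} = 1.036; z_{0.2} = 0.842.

n = 94 per group

Cohen's d = |M₁ − M₂| / SD_pooled = |47.0 − 48.6| / 3.9 = 1.6 / 3.9 = 0.410.
For two independent groups with equal n: n = 2·((z_{α} + z_β) / d)².
z_{α} + z_β = 1.960 + 0.842 = 2.802.
n = 2 × (2.802 / 0.410)² = 2 × 6.834² = 2 × 46.71 = 93.4.
Round up to the next whole participant.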